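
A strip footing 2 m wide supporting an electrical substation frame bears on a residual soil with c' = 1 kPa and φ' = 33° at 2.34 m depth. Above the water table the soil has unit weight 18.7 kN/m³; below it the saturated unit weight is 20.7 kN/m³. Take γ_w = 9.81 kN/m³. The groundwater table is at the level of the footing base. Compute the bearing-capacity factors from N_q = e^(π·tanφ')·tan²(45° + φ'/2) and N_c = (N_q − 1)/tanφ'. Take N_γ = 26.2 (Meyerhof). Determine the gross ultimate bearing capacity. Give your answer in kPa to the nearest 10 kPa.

q_ult ≈ 1470 kPa

tan33° = 0.6494, so N_q = e^(π×0.6494)·tan²(61.5°) = 7.692 × 3.392 = 26.09.
N_c = (26.09 − 1)/tan33° = 38.64.
Overburden at base level: q = 18.7 × 2.34 = 43.758 kPa.
Below the base the soil is submerged, so the ½γBN_γ term uses γ' = 20.7 − 9.81 = 10.89 kN/m³.
Cohesion term c·N_c = 1 × 38.638 = 38.638 kPa; surcharge term q·N_q = 43.758 × 26.092 = 1141.7 kPa; self-weight term 0.5·γ·B·N_γ = 0.5 × 10.89 × 2 × 26.2 = 285.32 kPa.
q_ult = 38.638 + 1141.7 + 285.32 = 1465.7 kPa.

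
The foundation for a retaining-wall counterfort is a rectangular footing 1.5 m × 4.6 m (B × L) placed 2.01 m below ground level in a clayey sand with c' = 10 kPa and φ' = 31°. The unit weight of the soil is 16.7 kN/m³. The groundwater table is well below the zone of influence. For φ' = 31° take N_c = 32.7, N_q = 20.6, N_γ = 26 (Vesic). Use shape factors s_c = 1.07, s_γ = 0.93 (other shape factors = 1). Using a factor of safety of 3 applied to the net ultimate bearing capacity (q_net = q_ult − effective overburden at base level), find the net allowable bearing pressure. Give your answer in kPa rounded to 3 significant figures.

q_all(net) ≈ 437 kPa

Effective surcharge at the founding depth q = γ·D_f = 16.7 × 2.01 = 33.567 kPa.
q_ult = c·N_c·s_c + q·N_q + 0.5·γ·B·N_γ·s_γ
     = 10 × 32.7 × 1.07 + 33.567 × 20.6 + 0.5 × 16.7 × 1.5 × 26 × 0.93
     = 349.89 + 691.48 + 302.85 = 1344.2 kPa.
Net ultimate: q_net = 1344.2 − 33.567 = 1310.7 kPa.
q_all(net) = 1310.7 / 3 = 436.89 kPa.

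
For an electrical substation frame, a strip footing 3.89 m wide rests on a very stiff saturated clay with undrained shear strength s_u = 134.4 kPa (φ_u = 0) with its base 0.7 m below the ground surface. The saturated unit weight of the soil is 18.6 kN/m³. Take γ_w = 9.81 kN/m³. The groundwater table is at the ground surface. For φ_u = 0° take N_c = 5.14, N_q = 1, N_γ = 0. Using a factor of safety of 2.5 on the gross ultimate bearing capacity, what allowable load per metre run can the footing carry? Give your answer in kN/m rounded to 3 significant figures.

With the water table at the surface the whole profile is submerged: γ' = 18.6 − 9.81 = 8.79 kN/m³, so q = γ'·D_f = 6.153 kPa.
q_ult = c·N_c + q·N_q
     = 134.4 × 5.14 + 6.153 × 1
     = 690.82 + 6.153 = 696.97 kPa.
Gross allowable pressure q_all = 696.97 / 2.5 = 278.79 kPa.
Allowable wall load = q_all × B = 278.79 × 3.89 = 1084.5 kN per metre run.

≈ 1080 kN/m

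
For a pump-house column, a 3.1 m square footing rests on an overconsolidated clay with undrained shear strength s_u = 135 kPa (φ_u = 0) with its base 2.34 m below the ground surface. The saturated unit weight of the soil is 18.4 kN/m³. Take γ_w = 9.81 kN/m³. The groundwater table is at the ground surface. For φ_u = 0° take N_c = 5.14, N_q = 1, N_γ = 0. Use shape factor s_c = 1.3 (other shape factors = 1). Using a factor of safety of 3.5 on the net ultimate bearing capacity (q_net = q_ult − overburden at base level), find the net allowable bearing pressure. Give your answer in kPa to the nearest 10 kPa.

q_all(net) ≈ 260 kPa

Water table at ground surface, so effective unit weight γ' = 18.4 − 9.81 = 8.59 kN/m³ is used throughout; overburden q = 8.59 × 2.34 = 20.101 kPa.
Cohesion term c·N_c·s_c = 135 × 5.14 × 1.3 = 902.07 kPa; surcharge term q·N_q = 20.101 × 1 = 20.101 kPa.
q_ult = 902.07 + 20.101 = 922.17 kPa.
q_net = 922.17 − 20.101 = 902.07 kPa.
q_all(net) = 902.07 / 3.5 = 257.73 kPa.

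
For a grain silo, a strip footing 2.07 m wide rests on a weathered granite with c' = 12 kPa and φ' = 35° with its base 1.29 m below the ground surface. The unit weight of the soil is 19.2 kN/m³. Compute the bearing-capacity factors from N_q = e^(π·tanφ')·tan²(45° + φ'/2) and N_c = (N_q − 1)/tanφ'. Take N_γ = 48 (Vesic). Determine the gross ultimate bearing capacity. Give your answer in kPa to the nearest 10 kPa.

tan35° = 0.7002, so N_q = e^(π×0.7002)·tan²(62.5°) = 9.023 × 3.69 = 33.3.
N_c = (33.3 − 1)/tan35° = 46.12.
q = γ·D_f = 19.2 × 1.29 = 24.768 kPa.
c·N_c = 12 × 46.124 = 553.48 kPa
q·N_q = 24.768 × 33.296 = 824.68 kPa
0.5·γ·B·N_γ = 0.5 × 19.2 × 2.07 × 48 = 953.86 kPa
q_ult = 553.48 + 824.68 + 953.86 = 2332 kPa.

q_ult ≈ 2330 kPa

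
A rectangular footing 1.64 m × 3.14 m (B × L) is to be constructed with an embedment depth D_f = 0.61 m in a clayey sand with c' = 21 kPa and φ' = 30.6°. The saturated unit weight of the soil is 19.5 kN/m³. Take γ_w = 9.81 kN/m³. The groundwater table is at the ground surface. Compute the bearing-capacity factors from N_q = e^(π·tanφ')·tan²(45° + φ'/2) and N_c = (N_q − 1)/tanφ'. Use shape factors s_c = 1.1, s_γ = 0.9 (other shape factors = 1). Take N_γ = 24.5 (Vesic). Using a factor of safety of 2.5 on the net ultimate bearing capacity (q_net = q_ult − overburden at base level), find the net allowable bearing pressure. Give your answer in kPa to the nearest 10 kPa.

N_q = e^(π·tan30.6°)·tan²(60.3°) = 19.7; N_c = (N_q − 1)/tanφ' = 31.63.
γ' = 19.5 − 9.81 = 9.69 kN/m³ (submerged throughout). q = 9.69 × 0.61 = 5.9109 kPa; the same γ' applies in the ½γBN_γ term.
c·N_c·s_c = 21 × 31.626 × 1.1 = 730.56 kPa
q·N_q = 5.9109 × 19.704 = 116.47 kPa
0.5·γ·B·N_γ·s_γ = 0.5 × 9.69 × 1.64 × 24.5 × 0.9 = 175.2 kPa
q_ult = 730.56 + 116.47 + 175.2 = 1022.2 kPa.
q_net = 1022.2 − 5.9109 = 1016.3 kPa.
q_all(net) = 1016.3 / 2.5 = 406.53 kPa.

q_all(net) ≈ 410 kPa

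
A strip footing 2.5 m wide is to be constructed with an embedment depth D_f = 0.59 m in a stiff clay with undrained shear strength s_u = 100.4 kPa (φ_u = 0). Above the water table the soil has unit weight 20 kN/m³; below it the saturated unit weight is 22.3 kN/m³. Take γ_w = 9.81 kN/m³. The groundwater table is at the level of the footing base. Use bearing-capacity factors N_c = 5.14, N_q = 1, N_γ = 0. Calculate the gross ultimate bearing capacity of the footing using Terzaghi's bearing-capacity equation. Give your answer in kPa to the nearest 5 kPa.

Effective surcharge at the founding depth q = γ·D_f = 20 × 0.59 = 11.8 kPa.
q_ult = c·N_c + q·N_q
     = 100.4 × 5.14 + 11.8 × 1
     = 516.06 + 11.8 = 527.86 kPa.

q_ult ≈ 530 kPa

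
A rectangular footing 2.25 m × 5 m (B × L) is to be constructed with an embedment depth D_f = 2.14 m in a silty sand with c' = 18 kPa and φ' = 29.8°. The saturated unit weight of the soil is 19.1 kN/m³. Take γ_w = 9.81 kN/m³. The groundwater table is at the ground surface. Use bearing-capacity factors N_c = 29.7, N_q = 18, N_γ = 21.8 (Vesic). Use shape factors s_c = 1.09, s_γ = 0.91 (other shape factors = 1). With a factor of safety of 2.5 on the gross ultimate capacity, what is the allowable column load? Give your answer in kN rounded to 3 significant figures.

P_all ≈ 5170 kN

γ' = 19.1 − 9.81 = 9.29 kN/m³ (submerged throughout). q = 9.29 × 2.14 = 19.881 kPa; the same γ' applies in the ½γBN_γ term.
c·N_c·s_c = 18 × 29.7 × 1.09 = 582.71 kPa
q·N_q = 19.881 × 18 = 357.85 kPa
0.5·γ·B·N_γ·s_γ = 0.5 × 9.29 × 2.25 × 21.8 × 0.91 = 207.33 kPa
q_ult = 582.71 + 357.85 + 207.33 = 1147.9 kPa.
Gross allowable pressure q_all = 1147.9 / 2.5 = 459.16 kPa.
Footing area = 11.25 m², so allowable column load = 459.16 × 11.25 = 5165.5 kN.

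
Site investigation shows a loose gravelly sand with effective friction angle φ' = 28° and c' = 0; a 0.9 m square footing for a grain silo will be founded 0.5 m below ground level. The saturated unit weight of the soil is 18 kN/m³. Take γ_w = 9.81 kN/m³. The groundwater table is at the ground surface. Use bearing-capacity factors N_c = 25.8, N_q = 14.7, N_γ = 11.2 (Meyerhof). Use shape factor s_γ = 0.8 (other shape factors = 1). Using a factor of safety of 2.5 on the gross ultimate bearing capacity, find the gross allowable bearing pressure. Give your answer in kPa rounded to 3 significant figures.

q_all ≈ 37.3 kPa

With the water table at the surface the whole profile is submerged: γ' = 18 − 9.81 = 8.19 kN/m³, so q = γ'·D_f = 4.095 kPa; the same γ' applies in the ½γBN_γ term.
q_ult = q·N_q + 0.5·γ·B·N_γ·s_γ
     = 4.095 × 14.7 + 0.5 × 8.19 × 0.9 × 11.2 × 0.8
     = 60.196 + 33.022 = 93.219 kPa.
q_all = 93.219 / 2.5 = 37.287 kPa.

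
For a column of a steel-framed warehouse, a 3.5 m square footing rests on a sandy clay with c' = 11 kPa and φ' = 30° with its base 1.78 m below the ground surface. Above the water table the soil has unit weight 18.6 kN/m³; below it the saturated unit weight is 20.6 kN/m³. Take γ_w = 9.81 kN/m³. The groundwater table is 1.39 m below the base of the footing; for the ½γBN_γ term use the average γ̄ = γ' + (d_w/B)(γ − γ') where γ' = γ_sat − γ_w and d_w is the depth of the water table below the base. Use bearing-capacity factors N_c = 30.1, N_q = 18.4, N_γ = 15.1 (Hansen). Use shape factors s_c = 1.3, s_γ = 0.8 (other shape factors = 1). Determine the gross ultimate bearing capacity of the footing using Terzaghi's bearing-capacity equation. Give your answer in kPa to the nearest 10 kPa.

q_ult ≈ 1330 kPa

Effective surcharge at the founding depth q = γ·D_f = 18.6 × 1.78 = 33.108 kPa.
With d_w = 1.39 m < B, γ̄ = 10.79 + (1.39/3.5) × (18.6 − 10.79) = 13.892 kN/m³.
q_ult = c·N_c·s_c + q·N_q + 0.5·γ·B·N_γ·s_γ
     = 11 × 30.1 × 1.3 + 33.108 × 18.4 + 0.5 × 13.892 × 3.5 × 15.1 × 0.8
     = 430.43 + 609.19 + 293.67 = 1333.3 kPa.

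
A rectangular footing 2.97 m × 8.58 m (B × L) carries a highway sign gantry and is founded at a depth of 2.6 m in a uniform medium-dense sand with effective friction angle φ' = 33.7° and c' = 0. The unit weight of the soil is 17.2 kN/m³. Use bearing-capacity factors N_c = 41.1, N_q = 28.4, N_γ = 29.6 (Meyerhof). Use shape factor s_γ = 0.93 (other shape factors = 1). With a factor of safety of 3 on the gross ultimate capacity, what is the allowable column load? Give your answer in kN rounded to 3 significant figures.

Effective surcharge at the founding depth q = γ·D_f = 17.2 × 2.6 = 44.72 kPa.
q_ult = q·N_q + 0.5·γ·B·N_γ·s_γ
     = 44.72 × 28.4 + 0.5 × 17.2 × 2.97 × 29.6 × 0.93
     = 1270 + 703.12 = 1973.2 kPa.
Gross allowable pressure q_all = 1973.2 / 3 = 657.72 kPa.
Footing area = 25.4826 m², so allowable column load = 657.72 × 25.4826 = 16760 kN.

P_all ≈ 16800 kN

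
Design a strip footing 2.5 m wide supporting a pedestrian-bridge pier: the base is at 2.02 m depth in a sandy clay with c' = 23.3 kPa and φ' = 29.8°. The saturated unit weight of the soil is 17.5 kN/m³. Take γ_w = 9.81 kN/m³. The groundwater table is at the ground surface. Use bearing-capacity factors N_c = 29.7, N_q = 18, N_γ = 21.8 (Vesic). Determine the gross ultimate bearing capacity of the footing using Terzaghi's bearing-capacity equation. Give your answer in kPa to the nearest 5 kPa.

γ' = 17.5 − 9.81 = 7.69 kN/m³ (submerged throughout). q = 7.69 × 2.02 = 15.534 kPa; the same γ' applies in the ½γBN_γ term.
c·N_c = 23.3 × 29.7 = 692.01 kPa
q·N_q = 15.534 × 18 = 279.61 kPa
0.5·γ·B·N_γ = 0.5 × 7.69 × 2.5 × 21.8 = 209.55 kPa
q_ult = 692.01 + 279.61 + 209.55 = 1181.2 kPa.

q_ult ≈ 1180 kPa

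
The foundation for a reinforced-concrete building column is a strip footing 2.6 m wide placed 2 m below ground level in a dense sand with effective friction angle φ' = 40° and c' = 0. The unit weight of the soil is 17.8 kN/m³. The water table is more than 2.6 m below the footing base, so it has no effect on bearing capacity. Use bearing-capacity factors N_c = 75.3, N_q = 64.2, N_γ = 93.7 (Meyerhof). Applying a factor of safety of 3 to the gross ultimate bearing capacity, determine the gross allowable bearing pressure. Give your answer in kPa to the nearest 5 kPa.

q_all ≈ 1485 kPa

Effective surcharge at the founding depth q = γ·D_f = 17.8 × 2 = 35.6 kPa.
q_ult = q·N_q + 0.5·γ·B·N_γ
     = 35.6 × 64.2 + 0.5 × 17.8 × 2.6 × 93.7
     = 2285.5 + 2168.2 = 4453.7 kPa.
q_all = q_ult / FS = 4453.7 / 3 = 1484.6 kPa.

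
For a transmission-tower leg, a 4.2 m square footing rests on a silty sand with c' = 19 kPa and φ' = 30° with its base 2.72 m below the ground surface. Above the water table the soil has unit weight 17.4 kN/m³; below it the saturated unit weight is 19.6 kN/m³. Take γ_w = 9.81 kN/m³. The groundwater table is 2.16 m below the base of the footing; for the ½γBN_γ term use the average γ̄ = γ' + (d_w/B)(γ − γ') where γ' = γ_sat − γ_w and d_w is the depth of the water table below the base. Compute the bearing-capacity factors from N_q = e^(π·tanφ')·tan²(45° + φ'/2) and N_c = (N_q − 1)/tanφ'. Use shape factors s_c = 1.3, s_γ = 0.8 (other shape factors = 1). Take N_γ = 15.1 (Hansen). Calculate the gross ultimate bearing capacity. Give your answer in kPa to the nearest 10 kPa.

q_ult ≈ 1960 kPa

tan30° = 0.5774, so N_q = e^(π×0.5774)·tan²(60°) = 6.134 × 3.0 = 18.4.
N_c = (18.4 − 1)/tan30° = 30.14.
q = γ·D_f = 17.4 × 2.72 = 47.328 kPa.
γ' = 9.79 kN/m³; averaging over the depth B below the base, γ̄ = γ' + (d_w/B)(γ − γ') = 13.704 kN/m³.
c·N_c·s_c = 19 × 30.14 × 1.3 = 744.45 kPa
q·N_q = 47.328 × 18.401 = 870.89 kPa
0.5·γ·B·N_γ·s_γ = 0.5 × 13.704 × 4.2 × 15.1 × 0.8 = 347.64 kPa
q_ult = 744.45 + 870.89 + 347.64 = 1963 kPa.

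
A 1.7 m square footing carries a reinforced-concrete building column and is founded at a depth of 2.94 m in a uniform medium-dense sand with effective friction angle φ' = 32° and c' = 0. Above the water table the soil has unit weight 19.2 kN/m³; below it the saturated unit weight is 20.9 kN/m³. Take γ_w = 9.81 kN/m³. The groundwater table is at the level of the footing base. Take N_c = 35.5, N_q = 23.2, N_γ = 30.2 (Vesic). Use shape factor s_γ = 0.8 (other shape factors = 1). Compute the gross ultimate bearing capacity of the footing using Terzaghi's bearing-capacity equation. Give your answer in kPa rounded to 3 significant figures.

Overburden at base level: q = 19.2 × 2.94 = 56.448 kPa.
Below the base the soil is submerged, so the ½γBN_γ term uses γ' = 20.9 − 9.81 = 11.09 kN/m³.
Surcharge term q·N_q = 56.448 × 23.2 = 1309.6 kPa; self-weight term 0.5·γ·B·N_γ·s_γ = 0.5 × 11.09 × 1.7 × 30.2 × 0.8 = 227.74 kPa.
q_ult = 1309.6 + 227.74 = 1537.3 kPa.

q_ult ≈ 1540 kPa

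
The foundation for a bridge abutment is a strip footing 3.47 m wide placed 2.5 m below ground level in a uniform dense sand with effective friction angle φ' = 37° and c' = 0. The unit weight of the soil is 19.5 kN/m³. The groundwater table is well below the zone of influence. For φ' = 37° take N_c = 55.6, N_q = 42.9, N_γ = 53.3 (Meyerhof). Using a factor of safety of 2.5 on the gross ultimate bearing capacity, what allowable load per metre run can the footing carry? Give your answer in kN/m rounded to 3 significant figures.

q = γ·D_f = 19.5 × 2.5 = 48.75 kPa.
q·N_q = 48.75 × 42.9 = 2091.4 kPa
0.5·γ·B·N_γ = 0.5 × 19.5 × 3.47 × 53.3 = 1803.3 kPa
q_ult = 2091.4 + 1803.3 = 3894.6 kPa.
Gross allowable pressure q_all = 3894.6 / 2.5 = 1557.9 kPa.
Allowable wall load = q_all × B = 1557.9 × 3.47 = 5405.8 kN per metre run.

≈ 5410 kN/m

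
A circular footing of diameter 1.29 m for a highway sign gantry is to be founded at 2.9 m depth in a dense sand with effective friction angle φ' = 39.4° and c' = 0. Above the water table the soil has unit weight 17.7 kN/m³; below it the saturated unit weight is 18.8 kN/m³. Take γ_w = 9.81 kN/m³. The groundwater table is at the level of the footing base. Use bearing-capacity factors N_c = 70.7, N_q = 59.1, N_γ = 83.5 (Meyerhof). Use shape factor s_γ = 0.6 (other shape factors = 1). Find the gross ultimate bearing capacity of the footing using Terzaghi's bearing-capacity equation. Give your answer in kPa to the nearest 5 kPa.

Effective surcharge at the founding depth q = γ·D_f = 17.7 × 2.9 = 51.33 kPa.
The water table coincides with the base, so in the self-weight term γ → γ' = 8.99 kN/m³.
q_ult = q·N_q + 0.5·γ·B·N_γ·s_γ
     = 51.33 × 59.1 + 0.5 × 8.99 × 1.29 × 83.5 × 0.6
     = 3033.6 + 290.51 = 3324.1 kPa.

q_ult ≈ 3325 kPa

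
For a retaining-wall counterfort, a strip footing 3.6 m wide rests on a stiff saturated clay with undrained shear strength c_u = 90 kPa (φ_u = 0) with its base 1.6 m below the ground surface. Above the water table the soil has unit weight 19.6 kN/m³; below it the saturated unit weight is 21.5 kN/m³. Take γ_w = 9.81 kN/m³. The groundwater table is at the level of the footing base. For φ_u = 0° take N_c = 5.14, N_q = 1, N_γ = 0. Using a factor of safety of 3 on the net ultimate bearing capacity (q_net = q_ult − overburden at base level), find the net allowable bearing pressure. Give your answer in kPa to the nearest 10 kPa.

Overburden at base level: q = 19.6 × 1.6 = 31.36 kPa.
Cohesion term c·N_c = 90 × 5.14 = 462.6 kPa; surcharge term q·N_q = 31.36 × 1 = 31.36 kPa.
q_ult = 462.6 + 31.36 = 493.96 kPa.
q_net = 493.96 − 31.36 = 462.6 kPa.
q_all(net) = 462.6 / 3 = 154.2 kPa.

q_all(net) ≈ 150 kPa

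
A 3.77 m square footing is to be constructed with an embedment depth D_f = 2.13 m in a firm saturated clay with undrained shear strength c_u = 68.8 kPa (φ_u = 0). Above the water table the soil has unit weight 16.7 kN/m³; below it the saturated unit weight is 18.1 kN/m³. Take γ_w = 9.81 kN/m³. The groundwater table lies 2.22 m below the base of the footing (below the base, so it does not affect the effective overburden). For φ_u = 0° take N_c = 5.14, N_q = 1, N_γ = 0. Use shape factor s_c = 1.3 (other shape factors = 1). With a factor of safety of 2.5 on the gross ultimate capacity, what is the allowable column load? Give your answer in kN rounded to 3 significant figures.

Overburden at base level: q = 16.7 × 2.13 = 35.571 kPa.
Cohesion term c·N_c·s_c = 68.8 × 5.14 × 1.3 = 459.72 kPa; surcharge term q·N_q = 35.571 × 1 = 35.571 kPa.
q_ult = 459.72 + 35.571 = 495.29 kPa.
Gross allowable pressure q_all = 495.29 / 2.5 = 198.12 kPa.
Footing area = 14.2129 m², so allowable column load = 198.12 × 14.2129 = 2815.8 kN.

P_all ≈ 2820 kN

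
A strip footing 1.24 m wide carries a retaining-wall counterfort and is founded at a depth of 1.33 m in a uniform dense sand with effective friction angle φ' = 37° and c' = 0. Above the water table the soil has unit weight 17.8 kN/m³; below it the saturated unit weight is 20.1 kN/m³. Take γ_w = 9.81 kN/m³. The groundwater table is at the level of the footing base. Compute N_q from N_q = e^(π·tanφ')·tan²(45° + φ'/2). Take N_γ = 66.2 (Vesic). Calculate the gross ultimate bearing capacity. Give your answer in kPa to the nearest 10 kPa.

q_ult ≈ 1440 kPa

tan37° = 0.7536, so N_q = e^(π×0.7536)·tan²(63.5°) = 10.669 × 4.023 = 42.92.
Overburden at base level: q = 17.8 × 1.33 = 23.674 kPa.
Below the base the soil is submerged, so the ½γBN_γ term uses γ' = 20.1 − 9.81 = 10.29 kN/m³.
Surcharge term q·N_q = 23.674 × 42.92 = 1016.1 kPa; self-weight term 0.5·γ·B·N_γ = 0.5 × 10.29 × 1.24 × 66.2 = 422.34 kPa.
q_ult = 1016.1 + 422.34 = 1438.4 kPa.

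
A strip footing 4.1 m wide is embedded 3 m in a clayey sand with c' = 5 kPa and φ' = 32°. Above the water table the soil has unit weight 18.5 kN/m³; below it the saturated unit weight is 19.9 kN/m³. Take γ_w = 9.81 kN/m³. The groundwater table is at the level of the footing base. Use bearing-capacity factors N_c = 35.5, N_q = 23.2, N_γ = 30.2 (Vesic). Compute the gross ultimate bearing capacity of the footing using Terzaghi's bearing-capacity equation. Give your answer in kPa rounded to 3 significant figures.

q_ult ≈ 2090 kPa

q = γ·D_f = 18.5 × 3 = 55.5 kPa.
For the ½γBN_γ term take γ' = 19.9 − 9.81 = 10.09 kN/m³ (soil below base is submerged).
c·N_c = 5 × 35.5 = 177.5 kPa
q·N_q = 55.5 × 23.2 = 1287.6 kPa
0.5·γ·B·N_γ = 0.5 × 10.09 × 4.1 × 30.2 = 624.67 kPa
q_ult = 177.5 + 1287.6 + 624.67 = 2089.8 kPa.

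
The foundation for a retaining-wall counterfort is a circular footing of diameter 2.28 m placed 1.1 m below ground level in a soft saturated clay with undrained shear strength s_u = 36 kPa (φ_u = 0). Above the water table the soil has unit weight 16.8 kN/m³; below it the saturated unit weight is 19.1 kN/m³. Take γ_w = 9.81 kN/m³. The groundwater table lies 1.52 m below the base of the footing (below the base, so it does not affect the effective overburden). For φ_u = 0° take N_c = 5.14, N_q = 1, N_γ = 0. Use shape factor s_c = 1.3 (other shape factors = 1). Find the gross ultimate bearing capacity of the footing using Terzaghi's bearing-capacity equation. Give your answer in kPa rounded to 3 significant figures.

Overburden at base level: q = 16.8 × 1.1 = 18.48 kPa.
Cohesion term c·N_c·s_c = 36 × 5.14 × 1.3 = 240.55 kPa; surcharge term q·N_q = 18.48 × 1 = 18.48 kPa.
q_ult = 240.55 + 18.48 = 259.03 kPa.

q_ult ≈ 259 kPa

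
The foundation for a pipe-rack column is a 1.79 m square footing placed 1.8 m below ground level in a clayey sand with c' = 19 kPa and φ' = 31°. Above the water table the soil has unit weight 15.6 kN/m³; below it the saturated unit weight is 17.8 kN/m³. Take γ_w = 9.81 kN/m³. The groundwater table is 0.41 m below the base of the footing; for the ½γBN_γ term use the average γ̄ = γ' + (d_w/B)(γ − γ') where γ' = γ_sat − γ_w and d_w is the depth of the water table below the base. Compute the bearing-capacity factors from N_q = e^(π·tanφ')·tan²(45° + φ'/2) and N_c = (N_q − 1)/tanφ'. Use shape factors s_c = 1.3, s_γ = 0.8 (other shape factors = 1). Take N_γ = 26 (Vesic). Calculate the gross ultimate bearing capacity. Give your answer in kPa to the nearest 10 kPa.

q_ult ≈ 1570 kPa

tan31° = 0.6009, so N_q = e^(π×0.6009)·tan²(60.5°) = 6.604 × 3.124 = 20.63.
N_c = (20.63 − 1)/tan31° = 32.67.
q = γ·D_f = 15.6 × 1.8 = 28.08 kPa.
γ' = 7.99 kN/m³; averaging over the depth B below the base, γ̄ = γ' + (d_w/B)(γ − γ') = 9.7331 kN/m³.
c·N_c·s_c = 19 × 32.671 × 1.3 = 806.98 kPa
q·N_q = 28.08 × 20.631 = 579.31 kPa
0.5·γ·B·N_γ·s_γ = 0.5 × 9.7331 × 1.79 × 26 × 0.8 = 181.19 kPa
q_ult = 806.98 + 579.31 + 181.19 = 1567.5 kPa.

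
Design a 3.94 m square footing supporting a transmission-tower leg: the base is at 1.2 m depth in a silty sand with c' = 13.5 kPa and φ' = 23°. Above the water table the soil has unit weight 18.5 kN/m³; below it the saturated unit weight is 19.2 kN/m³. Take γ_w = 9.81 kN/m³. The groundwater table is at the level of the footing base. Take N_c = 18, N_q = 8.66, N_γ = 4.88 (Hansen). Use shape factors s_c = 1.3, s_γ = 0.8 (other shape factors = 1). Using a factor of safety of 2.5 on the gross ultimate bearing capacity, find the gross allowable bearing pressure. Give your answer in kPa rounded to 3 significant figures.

q_all ≈ 232 kPa

Overburden at base level: q = 18.5 × 1.2 = 22.2 kPa.
Below the base the soil is submerged, so the ½γBN_γ term uses γ' = 19.2 − 9.81 = 9.39 kN/m³.
Cohesion term c·N_c·s_c = 13.5 × 18 × 1.3 = 315.9 kPa; surcharge term q·N_q = 22.2 × 8.66 = 192.25 kPa; self-weight term 0.5·γ·B·N_γ·s_γ = 0.5 × 9.39 × 3.94 × 4.88 × 0.8 = 72.217 kPa.
q_ult = 315.9 + 192.25 + 72.217 = 580.37 kPa.
q_all = 580.37 / 2.5 = 232.15 kPa.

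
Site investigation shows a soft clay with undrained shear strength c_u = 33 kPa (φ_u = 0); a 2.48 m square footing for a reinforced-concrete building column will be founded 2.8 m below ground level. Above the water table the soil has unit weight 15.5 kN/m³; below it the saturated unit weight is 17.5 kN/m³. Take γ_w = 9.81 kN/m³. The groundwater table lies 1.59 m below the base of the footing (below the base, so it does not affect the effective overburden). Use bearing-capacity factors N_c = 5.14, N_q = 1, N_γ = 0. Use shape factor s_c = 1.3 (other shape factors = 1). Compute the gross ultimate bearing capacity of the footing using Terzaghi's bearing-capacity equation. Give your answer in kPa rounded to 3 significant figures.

q = γ·D_f = 15.5 × 2.8 = 43.4 kPa.
c·N_c·s_c = 33 × 5.14 × 1.3 = 220.51 kPa
q·N_q = 43.4 × 1 = 43.4 kPa
q_ult = 220.51 + 43.4 = 263.91 kPa.

q_ult ≈ 264 kPa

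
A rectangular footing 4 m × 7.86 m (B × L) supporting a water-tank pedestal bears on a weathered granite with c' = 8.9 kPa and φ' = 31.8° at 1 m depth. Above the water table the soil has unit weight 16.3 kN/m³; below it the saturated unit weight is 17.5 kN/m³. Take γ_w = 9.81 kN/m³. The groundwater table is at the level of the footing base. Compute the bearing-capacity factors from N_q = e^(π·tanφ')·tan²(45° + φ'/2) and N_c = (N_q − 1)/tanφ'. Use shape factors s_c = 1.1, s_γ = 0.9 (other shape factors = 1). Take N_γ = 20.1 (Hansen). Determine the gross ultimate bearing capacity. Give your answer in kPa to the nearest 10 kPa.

q_ult ≈ 990 kPa

tan31.8° = 0.62, so N_q = e^(π×0.62)·tan²(60.9°) = 7.014 × 3.228 = 22.64.
N_c = (22.64 − 1)/tan31.8° = 34.9.
Overburden at base level: q = 16.3 × 1 = 16.3 kPa.
Below the base the soil is submerged, so the ½γBN_γ term uses γ' = 17.5 − 9.81 = 7.69 kN/m³.
Cohesion term c·N_c·s_c = 8.9 × 34.902 × 1.1 = 341.69 kPa; surcharge term q·N_q = 16.3 × 22.64 = 369.03 kPa; self-weight term 0.5·γ·B·N_γ·s_γ = 0.5 × 7.69 × 4 × 20.1 × 0.9 = 278.22 kPa.
q_ult = 341.69 + 369.03 + 278.22 = 988.94 kPa.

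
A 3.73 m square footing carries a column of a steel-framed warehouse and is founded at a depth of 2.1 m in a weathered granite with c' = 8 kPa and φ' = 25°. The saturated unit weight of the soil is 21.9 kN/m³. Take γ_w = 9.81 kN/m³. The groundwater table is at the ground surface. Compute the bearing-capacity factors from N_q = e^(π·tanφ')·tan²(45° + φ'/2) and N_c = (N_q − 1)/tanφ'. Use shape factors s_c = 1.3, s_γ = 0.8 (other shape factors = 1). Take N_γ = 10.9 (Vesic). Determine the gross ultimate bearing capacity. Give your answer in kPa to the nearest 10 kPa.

tan25° = 0.4663, so N_q = e^(π×0.4663)·tan²(57.5°) = 4.327 × 2.464 = 10.66.
N_c = (10.66 − 1)/tan25° = 20.72.
γ' = 21.9 − 9.81 = 12.09 kN/m³ (submerged throughout). q = 12.09 × 2.1 = 25.389 kPa; the same γ' applies in the ½γBN_γ term.
c·N_c·s_c = 8 × 20.721 × 1.3 = 215.49 kPa
q·N_q = 25.389 × 10.662 = 270.7 kPa
0.5·γ·B·N_γ·s_γ = 0.5 × 12.09 × 3.73 × 10.9 × 0.8 = 196.62 kPa
q_ult = 215.49 + 270.7 + 196.62 = 682.81 kPa.

q_ult ≈ 680 kPa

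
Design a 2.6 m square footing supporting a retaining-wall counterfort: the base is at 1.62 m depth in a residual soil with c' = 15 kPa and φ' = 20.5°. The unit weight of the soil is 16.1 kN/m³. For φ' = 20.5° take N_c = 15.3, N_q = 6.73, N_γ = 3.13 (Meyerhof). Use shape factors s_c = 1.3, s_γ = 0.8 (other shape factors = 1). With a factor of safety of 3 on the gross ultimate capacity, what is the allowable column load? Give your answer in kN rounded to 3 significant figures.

P_all ≈ 1190 kN

q = γ·D_f = 16.1 × 1.62 = 26.082 kPa.
c·N_c·s_c = 15 × 15.3 × 1.3 = 298.35 kPa
q·N_q = 26.082 × 6.73 = 175.53 kPa
0.5·γ·B·N_γ·s_γ = 0.5 × 16.1 × 2.6 × 3.13 × 0.8 = 52.409 kPa
q_ult = 298.35 + 175.53 + 52.409 = 526.29 kPa.
Gross allowable pressure q_all = 526.29 / 3 = 175.43 kPa.
Footing area = 6.76 m², so allowable column load = 175.43 × 6.76 = 1185.9 kN.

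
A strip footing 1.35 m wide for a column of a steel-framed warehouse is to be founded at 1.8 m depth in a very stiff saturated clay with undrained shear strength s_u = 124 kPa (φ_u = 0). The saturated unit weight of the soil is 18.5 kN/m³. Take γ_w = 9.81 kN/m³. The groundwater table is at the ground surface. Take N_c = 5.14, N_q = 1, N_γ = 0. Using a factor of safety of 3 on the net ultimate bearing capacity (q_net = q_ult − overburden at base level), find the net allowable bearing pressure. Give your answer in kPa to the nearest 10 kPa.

With the water table at the surface the whole profile is submerged: γ' = 18.5 − 9.81 = 8.69 kN/m³, so q = γ'·D_f = 15.642 kPa.
q_ult = c·N_c + q·N_q
     = 124 × 5.14 + 15.642 × 1
     = 637.36 + 15.642 = 653 kPa.
q_net = 653 − 15.642 = 637.36 kPa.
q_all(net) = 637.36 / 3 = 212.45 kPa.

q_all(net) ≈ 210 kPa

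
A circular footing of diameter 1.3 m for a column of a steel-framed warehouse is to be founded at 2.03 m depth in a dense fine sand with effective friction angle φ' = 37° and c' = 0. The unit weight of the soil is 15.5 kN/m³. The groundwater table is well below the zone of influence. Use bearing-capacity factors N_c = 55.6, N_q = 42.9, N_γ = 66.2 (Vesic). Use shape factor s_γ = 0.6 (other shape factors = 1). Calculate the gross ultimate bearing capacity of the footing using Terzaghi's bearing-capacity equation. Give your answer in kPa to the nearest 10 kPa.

q_ult ≈ 1750 kPa

Effective surcharge at the founding depth q = γ·D_f = 15.5 × 2.03 = 31.465 kPa.
q_ult = q·N_q + 0.5·γ·B·N_γ·s_γ
     = 31.465 × 42.9 + 0.5 × 15.5 × 1.3 × 66.2 × 0.6
     = 1349.8 + 400.18 = 1750 kPa.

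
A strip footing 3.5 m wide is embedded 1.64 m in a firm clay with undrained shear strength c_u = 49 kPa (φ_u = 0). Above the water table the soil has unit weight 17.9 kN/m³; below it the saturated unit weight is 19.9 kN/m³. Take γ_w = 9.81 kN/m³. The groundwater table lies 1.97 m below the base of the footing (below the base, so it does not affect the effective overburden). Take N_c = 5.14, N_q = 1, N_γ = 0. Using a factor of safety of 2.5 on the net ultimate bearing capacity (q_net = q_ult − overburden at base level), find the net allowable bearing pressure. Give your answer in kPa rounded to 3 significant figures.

Effective surcharge at the founding depth q = γ·D_f = 17.9 × 1.64 = 29.356 kPa.
q_ult = c·N_c + q·N_q
     = 49 × 5.14 + 29.356 × 1
     = 251.86 + 29.356 = 281.22 kPa.
q_net = 281.22 − 29.356 = 251.86 kPa.
q_all(net) = 251.86 / 2.5 = 100.74 kPa.

q_all(net) ≈ 101 kPa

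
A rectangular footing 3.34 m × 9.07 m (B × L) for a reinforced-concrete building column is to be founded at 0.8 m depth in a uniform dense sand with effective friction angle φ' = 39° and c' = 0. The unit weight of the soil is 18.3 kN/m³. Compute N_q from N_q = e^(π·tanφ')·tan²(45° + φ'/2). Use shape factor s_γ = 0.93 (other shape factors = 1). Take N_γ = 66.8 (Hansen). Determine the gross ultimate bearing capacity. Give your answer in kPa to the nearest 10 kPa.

tan39° = 0.8098, so N_q = e^(π×0.8098)·tan²(64.5°) = 12.731 × 4.395 = 55.96.
q = γ·D_f = 18.3 × 0.8 = 14.64 kPa.
q·N_q = 14.64 × 55.957 = 819.22 kPa
0.5·γ·B·N_γ·s_γ = 0.5 × 18.3 × 3.34 × 66.8 × 0.93 = 1898.6 kPa
q_ult = 819.22 + 1898.6 = 2717.8 kPa.

q_ult ≈ 2720 kPa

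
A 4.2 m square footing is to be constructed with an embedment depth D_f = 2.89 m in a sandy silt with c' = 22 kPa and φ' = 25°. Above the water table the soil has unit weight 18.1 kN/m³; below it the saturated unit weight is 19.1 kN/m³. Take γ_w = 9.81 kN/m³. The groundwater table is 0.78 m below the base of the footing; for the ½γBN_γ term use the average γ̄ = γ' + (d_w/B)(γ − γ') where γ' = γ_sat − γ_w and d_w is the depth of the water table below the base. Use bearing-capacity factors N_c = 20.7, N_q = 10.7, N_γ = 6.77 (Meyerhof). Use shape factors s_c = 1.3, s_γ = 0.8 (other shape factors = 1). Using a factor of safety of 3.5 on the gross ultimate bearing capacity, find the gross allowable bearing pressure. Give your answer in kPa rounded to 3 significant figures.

Overburden at base level: q = 18.1 × 2.89 = 52.309 kPa.
The water table is 0.78 m below the base (< B = 4.2 m), so the ½γBN_γ term uses γ̄ = γ' + (d_w/B)(γ − γ') = 9.29 + (0.78/4.2)(18.1 − 9.29) = 10.926 kN/m³.
Cohesion term c·N_c·s_c = 22 × 20.7 × 1.3 = 592.02 kPa; surcharge term q·N_q = 52.309 × 10.7 = 559.71 kPa; self-weight term 0.5·γ·B·N_γ·s_γ = 0.5 × 10.926 × 4.2 × 6.77 × 0.8 = 124.27 kPa.
q_ult = 592.02 + 559.71 + 124.27 = 1276 kPa.
q_all = 1276 / 3.5 = 364.57 kPa.

q_all ≈ 365 kPa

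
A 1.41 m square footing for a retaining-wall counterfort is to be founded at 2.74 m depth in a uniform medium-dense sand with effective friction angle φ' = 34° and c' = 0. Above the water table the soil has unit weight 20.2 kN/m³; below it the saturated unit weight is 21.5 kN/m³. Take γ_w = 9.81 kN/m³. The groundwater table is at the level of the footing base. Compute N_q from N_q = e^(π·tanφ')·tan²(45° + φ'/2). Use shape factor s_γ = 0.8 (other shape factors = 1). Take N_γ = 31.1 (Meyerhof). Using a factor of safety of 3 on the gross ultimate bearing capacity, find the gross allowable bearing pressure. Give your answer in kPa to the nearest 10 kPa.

q_all ≈ 610 kPa

N_q = e^(π·tan34°)·tan²(62°) = 29.44.
Effective surcharge at the founding depth q = γ·D_f = 20.2 × 2.74 = 55.348 kPa.
The water table coincides with the base, so in the self-weight term γ → γ' = 11.69 kN/m³.
q_ult = q·N_q + 0.5·γ·B·N_γ·s_γ
     = 55.348 × 29.44 + 0.5 × 11.69 × 1.41 × 31.1 × 0.8
     = 1629.4 + 205.05 = 1834.5 kPa.
q_all = 1834.5 / 3 = 611.49 kPa.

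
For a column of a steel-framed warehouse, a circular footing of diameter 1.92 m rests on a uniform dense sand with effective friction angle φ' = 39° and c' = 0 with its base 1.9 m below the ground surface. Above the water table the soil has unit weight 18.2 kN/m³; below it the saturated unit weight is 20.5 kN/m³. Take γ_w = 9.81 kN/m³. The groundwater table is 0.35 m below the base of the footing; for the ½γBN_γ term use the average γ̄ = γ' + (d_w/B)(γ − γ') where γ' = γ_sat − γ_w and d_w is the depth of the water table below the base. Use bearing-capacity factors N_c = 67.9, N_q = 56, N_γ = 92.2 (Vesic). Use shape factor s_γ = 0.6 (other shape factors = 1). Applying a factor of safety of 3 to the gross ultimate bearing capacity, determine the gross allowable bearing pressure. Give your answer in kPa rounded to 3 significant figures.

Overburden at base level: q = 18.2 × 1.9 = 34.58 kPa.
The water table is 0.35 m below the base (< B = 1.92 m), so the ½γBN_γ term uses γ̄ = γ' + (d_w/B)(γ − γ') = 10.69 + (0.35/1.92)(18.2 − 10.69) = 12.059 kN/m³.
Surcharge term q·N_q = 34.58 × 56 = 1936.5 kPa; self-weight term 0.5·γ·B·N_γ·s_γ = 0.5 × 12.059 × 1.92 × 92.2 × 0.6 = 640.42 kPa.
q_ult = 1936.5 + 640.42 = 2576.9 kPa.
q_all = q_ult / FS = 2576.9 / 3 = 858.97 kPa.

q_all ≈ 859 kPa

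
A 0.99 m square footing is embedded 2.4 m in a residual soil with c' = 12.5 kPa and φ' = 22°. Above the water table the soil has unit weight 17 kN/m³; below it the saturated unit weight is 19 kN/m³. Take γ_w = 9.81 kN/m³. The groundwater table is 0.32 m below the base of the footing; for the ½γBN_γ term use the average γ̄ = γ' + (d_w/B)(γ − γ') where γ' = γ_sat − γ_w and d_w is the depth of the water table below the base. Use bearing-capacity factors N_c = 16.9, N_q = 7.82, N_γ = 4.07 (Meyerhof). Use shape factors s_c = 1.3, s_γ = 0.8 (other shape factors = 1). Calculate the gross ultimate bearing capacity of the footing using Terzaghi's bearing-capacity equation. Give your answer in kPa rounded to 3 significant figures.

Effective surcharge at the founding depth q = γ·D_f = 17 × 2.4 = 40.8 kPa.
With d_w = 0.32 m < B, γ̄ = 9.19 + (0.32/0.99) × (17 − 9.19) = 11.714 kN/m³.
q_ult = c·N_c·s_c + q·N_q + 0.5·γ·B·N_γ·s_γ
     = 12.5 × 16.9 × 1.3 + 40.8 × 7.82 + 0.5 × 11.714 × 0.99 × 4.07 × 0.8
     = 274.62 + 319.06 + 18.88 = 612.56 kPa.

q_ult ≈ 613 kPa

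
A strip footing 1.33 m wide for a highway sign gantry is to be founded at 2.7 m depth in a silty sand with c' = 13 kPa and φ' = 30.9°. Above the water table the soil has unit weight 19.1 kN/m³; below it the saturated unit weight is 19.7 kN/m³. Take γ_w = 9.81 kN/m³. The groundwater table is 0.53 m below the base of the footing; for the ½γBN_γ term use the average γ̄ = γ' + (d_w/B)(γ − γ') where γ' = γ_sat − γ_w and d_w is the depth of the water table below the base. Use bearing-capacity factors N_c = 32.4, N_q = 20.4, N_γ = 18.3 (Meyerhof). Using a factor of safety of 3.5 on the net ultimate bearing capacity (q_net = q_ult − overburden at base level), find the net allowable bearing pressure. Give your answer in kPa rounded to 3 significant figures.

Overburden at base level: q = 19.1 × 2.7 = 51.57 kPa.
The water table is 0.53 m below the base (< B = 1.33 m), so the ½γBN_γ term uses γ̄ = γ' + (d_w/B)(γ − γ') = 9.89 + (0.53/1.33)(19.1 − 9.89) = 13.56 kN/m³.
Cohesion term c·N_c = 13 × 32.4 = 421.2 kPa; surcharge term q·N_q = 51.57 × 20.4 = 1052 kPa; self-weight term 0.5·γ·B·N_γ = 0.5 × 13.56 × 1.33 × 18.3 = 165.02 kPa.
q_ult = 421.2 + 1052 + 165.02 = 1638.2 kPa.
q_net = 1638.2 − 51.57 = 1586.7 kPa.
q_all(net) = 1586.7 / 3.5 = 453.34 kPa.

q_all(net) ≈ 453 kPa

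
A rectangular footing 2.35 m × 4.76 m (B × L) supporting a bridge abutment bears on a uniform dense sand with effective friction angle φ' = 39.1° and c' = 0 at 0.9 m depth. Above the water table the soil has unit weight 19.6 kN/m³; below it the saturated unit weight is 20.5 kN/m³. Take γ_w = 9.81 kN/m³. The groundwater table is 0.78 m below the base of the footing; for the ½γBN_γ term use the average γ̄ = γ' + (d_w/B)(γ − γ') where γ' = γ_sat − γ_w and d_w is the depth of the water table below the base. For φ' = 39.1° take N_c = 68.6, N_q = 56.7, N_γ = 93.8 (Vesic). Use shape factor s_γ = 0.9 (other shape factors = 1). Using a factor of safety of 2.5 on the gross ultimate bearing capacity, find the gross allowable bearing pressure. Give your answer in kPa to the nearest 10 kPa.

q_all ≈ 940 kPa

Overburden at base level: q = 19.6 × 0.9 = 17.64 kPa.
The water table is 0.78 m below the base (< B = 2.35 m), so the ½γBN_γ term uses γ̄ = γ' + (d_w/B)(γ − γ') = 10.69 + (0.78/2.35)(19.6 − 10.69) = 13.647 kN/m³.
Surcharge term q·N_q = 17.64 × 56.7 = 1000.2 kPa; self-weight term 0.5·γ·B·N_γ·s_γ = 0.5 × 13.647 × 2.35 × 93.8 × 0.9 = 1353.7 kPa.
q_ult = 1000.2 + 1353.7 = 2353.9 kPa.
q_all = 2353.9 / 2.5 = 941.57 kPa.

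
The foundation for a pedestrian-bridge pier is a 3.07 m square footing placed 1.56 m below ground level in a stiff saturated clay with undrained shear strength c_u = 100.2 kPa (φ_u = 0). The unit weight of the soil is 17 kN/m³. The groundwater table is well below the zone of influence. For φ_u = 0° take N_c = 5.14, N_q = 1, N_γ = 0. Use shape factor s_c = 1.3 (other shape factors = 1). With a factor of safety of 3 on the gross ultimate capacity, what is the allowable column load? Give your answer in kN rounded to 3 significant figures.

P_all ≈ 2190 kN

Effective surcharge at the founding depth q = γ·D_f = 17 × 1.56 = 26.52 kPa.
q_ult = c·N_c·s_c + q·N_q
     = 100.2 × 5.14 × 1.3 + 26.52 × 1
     = 669.54 + 26.52 = 696.06 kPa.
Gross allowable pressure q_all = 696.06 / 3 = 232.02 kPa.
Footing area = 9.4249 m², so allowable column load = 232.02 × 9.4249 = 2186.8 kN.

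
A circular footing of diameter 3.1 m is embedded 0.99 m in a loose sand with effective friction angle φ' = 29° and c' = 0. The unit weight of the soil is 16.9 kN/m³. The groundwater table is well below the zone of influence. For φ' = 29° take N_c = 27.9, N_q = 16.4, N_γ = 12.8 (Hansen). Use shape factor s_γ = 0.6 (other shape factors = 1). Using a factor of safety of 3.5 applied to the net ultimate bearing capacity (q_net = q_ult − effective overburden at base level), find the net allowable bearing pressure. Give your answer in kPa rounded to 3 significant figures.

q_all(net) ≈ 131 kPa

Overburden at base level: q = 16.9 × 0.99 = 16.731 kPa.
Surcharge term q·N_q = 16.731 × 16.4 = 274.39 kPa; self-weight term 0.5·γ·B·N_γ·s_γ = 0.5 × 16.9 × 3.1 × 12.8 × 0.6 = 201.18 kPa.
q_ult = 274.39 + 201.18 = 475.57 kPa.
Net ultimate: q_net = 475.57 − 16.731 = 458.83 kPa.
q_all(net) = 458.83 / 3.5 = 131.1 kPa.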